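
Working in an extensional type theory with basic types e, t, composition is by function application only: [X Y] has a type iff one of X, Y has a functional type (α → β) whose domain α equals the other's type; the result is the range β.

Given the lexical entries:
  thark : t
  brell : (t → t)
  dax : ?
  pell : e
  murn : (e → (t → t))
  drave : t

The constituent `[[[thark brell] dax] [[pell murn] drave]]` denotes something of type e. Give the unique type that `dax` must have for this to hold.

(t → (t → e))

[[[thark brell] dax] [[pell murn] drave]] must have type e. The sister [[pell murn] drave] has type t; that is not a function onto e, so [[thark brell] dax] must be the functor, of type (t → e).
[[thark brell] dax] must have type (t → e). The sister [thark brell] has type t; that is not a function onto (t → e), so dax must be the functor, of type (t → (t → e)).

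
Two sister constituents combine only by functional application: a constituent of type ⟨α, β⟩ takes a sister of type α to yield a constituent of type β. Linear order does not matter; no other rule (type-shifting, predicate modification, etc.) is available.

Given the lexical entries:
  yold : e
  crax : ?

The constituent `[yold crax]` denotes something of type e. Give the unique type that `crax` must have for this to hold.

For [yold crax] to have type e with yold of type e, crax must be the function: crax : ⟨e, e⟩.

⟨e, e⟩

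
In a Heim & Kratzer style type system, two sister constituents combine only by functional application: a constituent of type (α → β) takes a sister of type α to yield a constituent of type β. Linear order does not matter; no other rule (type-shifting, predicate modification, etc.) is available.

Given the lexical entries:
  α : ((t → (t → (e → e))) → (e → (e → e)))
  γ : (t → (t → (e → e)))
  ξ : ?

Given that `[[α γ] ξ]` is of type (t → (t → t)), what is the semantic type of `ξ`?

[[α γ] ξ] is required to be (t → (t → t)). [α γ] : (e → (e → e)) cannot yield (t → (t → t)) as functor, so ξ : ((e → (e → e)) → (t → (t → t))).

((e → (e → e)) → (t → (t → t)))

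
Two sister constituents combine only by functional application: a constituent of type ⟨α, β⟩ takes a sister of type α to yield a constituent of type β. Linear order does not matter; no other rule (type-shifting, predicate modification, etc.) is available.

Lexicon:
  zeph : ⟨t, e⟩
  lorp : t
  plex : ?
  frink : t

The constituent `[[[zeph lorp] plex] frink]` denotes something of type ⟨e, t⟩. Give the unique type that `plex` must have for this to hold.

For [[[zeph lorp] plex] frink] to have type ⟨e, t⟩ with frink of type t, [[zeph lorp] plex] must be the function: [[zeph lorp] plex] : ⟨t, ⟨e, t⟩⟩.
For [[zeph lorp] plex] to have type ⟨t, ⟨e, t⟩⟩ with [zeph lorp] of type e, plex must be the function: plex : ⟨e, ⟨t, ⟨e, t⟩⟩⟩.

⟨e, ⟨t, ⟨e, t⟩⟩⟩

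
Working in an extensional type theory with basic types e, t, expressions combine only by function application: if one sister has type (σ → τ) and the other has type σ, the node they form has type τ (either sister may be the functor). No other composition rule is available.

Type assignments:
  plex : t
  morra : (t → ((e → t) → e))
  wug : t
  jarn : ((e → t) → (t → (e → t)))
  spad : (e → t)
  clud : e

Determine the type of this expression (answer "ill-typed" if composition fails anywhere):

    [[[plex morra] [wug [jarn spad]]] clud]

ill-typed

At [plex morra], morra : (t → ((e → t) → e)) takes plex : t, giving ((e → t) → e).
At [jarn spad], jarn : ((e → t) → (t → (e → t))) takes spad : (e → t), giving (t → (e → t)).
At [wug [jarn spad]], [jarn spad] : (t → (e → t)) takes wug : t, giving (e → t).
At [[plex morra] [wug [jarn spad]]], [plex morra] : ((e → t) → e) takes [wug [jarn spad]] : (e → t), giving e.
[[[plex morra] [wug [jarn spad]]] clud]: e with e — neither is a function whose domain matches the other; composition fails here.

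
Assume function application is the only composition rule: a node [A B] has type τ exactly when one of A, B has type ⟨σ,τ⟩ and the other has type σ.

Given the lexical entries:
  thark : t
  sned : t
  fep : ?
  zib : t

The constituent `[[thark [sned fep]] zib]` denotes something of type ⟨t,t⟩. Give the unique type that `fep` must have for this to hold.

For [[thark [sned fep]] zib] to have type ⟨t,t⟩ with zib of type t, [thark [sned fep]] must be the function: [thark [sned fep]] : ⟨t,⟨t,t⟩⟩.
For [thark [sned fep]] to have type ⟨t,⟨t,t⟩⟩ with thark of type t, [sned fep] must be the function: [sned fep] : ⟨t,⟨t,⟨t,t⟩⟩⟩.
For [sned fep] to have type ⟨t,⟨t,⟨t,t⟩⟩⟩ with sned of type t, fep must be the function: fep : ⟨t,⟨t,⟨t,⟨t,t⟩⟩⟩⟩.

⟨t,⟨t,⟨t,⟨t,t⟩⟩⟩⟩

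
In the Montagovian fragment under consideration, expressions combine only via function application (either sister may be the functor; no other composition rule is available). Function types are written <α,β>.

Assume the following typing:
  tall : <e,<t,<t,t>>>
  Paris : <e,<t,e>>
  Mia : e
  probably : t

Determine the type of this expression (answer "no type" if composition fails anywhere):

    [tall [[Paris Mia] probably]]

<t,<t,t>>

[Paris Mia] — Paris of type <e,<t,e>> combines with Mia of type e: type <t,e>.
[[Paris Mia] probably] — [Paris Mia] of type <t,e> combines with probably of type t: type e.
[tall [[Paris Mia] probably]] — tall of type <e,<t,<t,t>>> combines with [[Paris Mia] probably] of type e: type <t,<t,t>>.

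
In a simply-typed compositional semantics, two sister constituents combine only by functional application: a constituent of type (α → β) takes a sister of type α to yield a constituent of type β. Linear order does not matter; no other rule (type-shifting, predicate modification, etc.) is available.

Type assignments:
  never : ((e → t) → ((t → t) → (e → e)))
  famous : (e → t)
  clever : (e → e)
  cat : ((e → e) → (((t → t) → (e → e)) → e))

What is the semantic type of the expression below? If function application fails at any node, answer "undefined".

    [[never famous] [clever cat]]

At [never famous], never : ((e → t) → ((t → t) → (e → e))) takes famous : (e → t), giving ((t → t) → (e → e)).
At [clever cat], cat : ((e → e) → (((t → t) → (e → e)) → e)) takes clever : (e → e), giving (((t → t) → (e → e)) → e).
At [[never famous] [clever cat]], [clever cat] : (((t → t) → (e → e)) → e) takes [never famous] : ((t → t) → (e → e)), giving e.

e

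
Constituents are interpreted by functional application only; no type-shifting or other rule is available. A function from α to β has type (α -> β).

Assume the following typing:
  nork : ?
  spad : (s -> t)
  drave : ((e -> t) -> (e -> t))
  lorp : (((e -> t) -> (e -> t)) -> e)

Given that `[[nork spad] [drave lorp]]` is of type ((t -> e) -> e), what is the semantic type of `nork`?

[[nork spad] [drave lorp]] must have type ((t -> e) -> e). The sister [drave lorp] has type e; that is not a function onto ((t -> e) -> e), so [nork spad] must be the functor, of type (e -> ((t -> e) -> e)).
[nork spad] must have type (e -> ((t -> e) -> e)). The sister spad has type (s -> t); that is not a function onto (e -> ((t -> e) -> e)), so nork must be the functor, of type ((s -> t) -> (e -> ((t -> e) -> e))).

((s -> t) -> (e -> ((t -> e) -> e)))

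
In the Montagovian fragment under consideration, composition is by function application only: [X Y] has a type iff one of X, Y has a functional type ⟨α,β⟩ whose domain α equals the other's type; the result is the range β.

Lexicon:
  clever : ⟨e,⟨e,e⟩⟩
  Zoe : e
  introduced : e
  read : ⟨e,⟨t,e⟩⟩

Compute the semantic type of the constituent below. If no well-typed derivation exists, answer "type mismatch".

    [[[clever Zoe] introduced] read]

⟨t,e⟩

[clever Zoe]: ⟨e,⟨e,e⟩⟩ applied to e yields ⟨e,e⟩.
[[clever Zoe] introduced]: ⟨e,e⟩ applied to e yields e.
[[[clever Zoe] introduced] read]: ⟨e,⟨t,e⟩⟩ applied to e yields ⟨t,e⟩.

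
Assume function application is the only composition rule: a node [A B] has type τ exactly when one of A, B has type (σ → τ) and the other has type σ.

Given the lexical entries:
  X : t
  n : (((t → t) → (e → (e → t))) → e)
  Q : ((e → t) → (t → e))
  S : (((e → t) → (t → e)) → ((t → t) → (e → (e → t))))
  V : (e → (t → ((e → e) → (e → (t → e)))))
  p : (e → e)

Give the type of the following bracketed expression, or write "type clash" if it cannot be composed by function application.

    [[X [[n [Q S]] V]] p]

At [Q S], S : (((e → t) → (t → e)) → ((t → t) → (e → (e → t)))) takes Q : ((e → t) → (t → e)), giving ((t → t) → (e → (e → t))).
At [n [Q S]], n : (((t → t) → (e → (e → t))) → e) takes [Q S] : ((t → t) → (e → (e → t))), giving e.
At [[n [Q S]] V], V : (e → (t → ((e → e) → (e → (t → e))))) takes [n [Q S]] : e, giving (t → ((e → e) → (e → (t → e)))).
At [X [[n [Q S]] V]], [[n [Q S]] V] : (t → ((e → e) → (e → (t → e)))) takes X : t, giving ((e → e) → (e → (t → e))).
At [[X [[n [Q S]] V]] p], [X [[n [Q S]] V]] : ((e → e) → (e → (t → e))) takes p : (e → e), giving (e → (t → e)).

(e → (t → e))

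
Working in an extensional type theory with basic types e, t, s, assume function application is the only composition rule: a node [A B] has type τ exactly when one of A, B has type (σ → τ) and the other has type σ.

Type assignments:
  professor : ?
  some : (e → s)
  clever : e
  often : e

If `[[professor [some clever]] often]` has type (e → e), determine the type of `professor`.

[[professor [some clever]] often] must have type (e → e). The sister often has type e; that is not a function onto (e → e), so [professor [some clever]] must be the functor, of type (e → (e → e)).
[professor [some clever]] must have type (e → (e → e)). The sister [some clever] has type s; that is not a function onto (e → (e → e)), so professor must be the functor, of type (s → (e → (e → e))).

(s → (e → (e → e)))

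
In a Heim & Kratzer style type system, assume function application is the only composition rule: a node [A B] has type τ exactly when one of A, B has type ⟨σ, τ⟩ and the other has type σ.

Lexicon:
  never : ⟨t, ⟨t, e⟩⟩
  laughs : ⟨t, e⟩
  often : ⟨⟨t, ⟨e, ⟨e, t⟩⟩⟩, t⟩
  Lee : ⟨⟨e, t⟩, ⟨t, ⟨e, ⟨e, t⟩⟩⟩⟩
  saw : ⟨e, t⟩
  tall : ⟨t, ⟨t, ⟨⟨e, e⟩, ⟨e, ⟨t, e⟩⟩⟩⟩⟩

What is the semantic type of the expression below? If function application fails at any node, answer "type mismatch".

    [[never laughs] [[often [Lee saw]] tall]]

At [never laughs]: neither ⟨t, ⟨t, e⟩⟩ nor ⟨t, e⟩ can take the other as argument; the node is ill-typed.

type mismatch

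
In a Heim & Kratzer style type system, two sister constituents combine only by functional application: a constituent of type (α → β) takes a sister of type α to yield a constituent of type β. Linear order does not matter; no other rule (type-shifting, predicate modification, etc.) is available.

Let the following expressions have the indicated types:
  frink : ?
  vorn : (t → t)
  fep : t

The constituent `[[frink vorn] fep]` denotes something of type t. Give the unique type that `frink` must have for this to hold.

[[frink vorn] fep] is required to be t. fep : t cannot yield t as functor, so [frink vorn] : (t → t).
[frink vorn] is required to be (t → t). vorn : (t → t) cannot yield (t → t) as functor, so frink : ((t → t) → (t → t)).

((t → t) → (t → t))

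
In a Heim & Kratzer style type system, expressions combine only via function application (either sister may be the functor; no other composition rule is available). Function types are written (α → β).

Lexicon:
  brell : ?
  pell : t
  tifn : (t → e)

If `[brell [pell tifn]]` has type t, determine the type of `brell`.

[brell [pell tifn]] must have type t. The sister [pell tifn] has type e; that is not a function onto t, so brell must be the functor, of type (e → t).

(e → t)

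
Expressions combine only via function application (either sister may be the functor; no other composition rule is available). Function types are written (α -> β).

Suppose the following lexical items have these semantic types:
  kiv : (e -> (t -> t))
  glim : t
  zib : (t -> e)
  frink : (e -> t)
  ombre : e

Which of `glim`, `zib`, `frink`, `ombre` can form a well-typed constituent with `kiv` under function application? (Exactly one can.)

glim : t — kiv needs e; glim needs nothing (atomic); neither fits.
zib : (t -> e) — kiv needs e; zib needs t; neither fits.
frink : (e -> t) — kiv needs e; frink needs e; neither fits.
ombre — combines: kiv : (e -> (t -> t)) takes ombre : e as argument, giving (t -> t).

ombre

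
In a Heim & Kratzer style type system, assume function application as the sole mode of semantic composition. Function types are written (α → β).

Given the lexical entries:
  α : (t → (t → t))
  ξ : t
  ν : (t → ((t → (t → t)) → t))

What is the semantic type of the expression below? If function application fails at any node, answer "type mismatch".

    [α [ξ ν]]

t

[ξ ν]: functor ν : (t → ((t → (t → t)) → t)), argument ξ : t; result ((t → (t → t)) → t).
[α [ξ ν]]: functor [ξ ν] : ((t → (t → t)) → t), argument α : (t → (t → t)); result t.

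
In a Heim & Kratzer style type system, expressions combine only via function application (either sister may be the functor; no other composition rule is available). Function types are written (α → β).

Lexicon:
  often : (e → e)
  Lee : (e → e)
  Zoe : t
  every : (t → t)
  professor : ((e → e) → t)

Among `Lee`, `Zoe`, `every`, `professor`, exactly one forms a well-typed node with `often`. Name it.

Lee : (e → e) — no; often wants e, and Lee wants e.
Zoe : t — no; often wants e, and Zoe wants nothing (atomic).
every : (t → t) — no; often wants e, and every wants t.
professor — combines: professor : ((e → e) → t) takes often : (e → e) as argument, giving t.

professor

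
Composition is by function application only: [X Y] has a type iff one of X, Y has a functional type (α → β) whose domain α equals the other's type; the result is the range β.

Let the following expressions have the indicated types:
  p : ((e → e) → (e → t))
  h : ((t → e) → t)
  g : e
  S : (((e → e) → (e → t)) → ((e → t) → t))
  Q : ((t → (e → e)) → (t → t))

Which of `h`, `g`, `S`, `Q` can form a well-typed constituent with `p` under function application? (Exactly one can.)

S

h : ((t → e) → t) — neither side's domain matches the other.
g : e — neither side's domain matches the other.
S — combines: S : (((e → e) → (e → t)) → ((e → t) → t)) takes p : ((e → e) → (e → t)) as argument, giving ((e → t) → t).
Q : ((t → (e → e)) → (t → t)) — neither side's domain matches the other.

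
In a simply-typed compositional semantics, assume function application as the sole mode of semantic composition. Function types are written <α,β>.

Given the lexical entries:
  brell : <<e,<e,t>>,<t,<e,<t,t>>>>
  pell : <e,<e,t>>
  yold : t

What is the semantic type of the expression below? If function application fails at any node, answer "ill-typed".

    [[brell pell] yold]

[brell pell]: <<e,<e,t>>,<t,<e,<t,t>>>> applied to <e,<e,t>> yields <t,<e,<t,t>>>.
[[brell pell] yold]: <t,<e,<t,t>>> applied to t yields <e,<t,t>>.

<e,<t,t>>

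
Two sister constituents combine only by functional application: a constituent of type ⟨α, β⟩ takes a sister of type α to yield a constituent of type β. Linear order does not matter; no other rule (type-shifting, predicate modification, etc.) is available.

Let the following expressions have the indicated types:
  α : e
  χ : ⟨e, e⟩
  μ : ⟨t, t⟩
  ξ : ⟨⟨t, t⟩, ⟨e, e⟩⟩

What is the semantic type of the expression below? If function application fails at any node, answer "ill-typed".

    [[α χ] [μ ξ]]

[α χ]: ⟨e, e⟩ applied to e yields e.
[μ ξ]: ⟨⟨t, t⟩, ⟨e, e⟩⟩ applied to ⟨t, t⟩ yields ⟨e, e⟩.
[[α χ] [μ ξ]]: ⟨e, e⟩ applied to e yields e.

e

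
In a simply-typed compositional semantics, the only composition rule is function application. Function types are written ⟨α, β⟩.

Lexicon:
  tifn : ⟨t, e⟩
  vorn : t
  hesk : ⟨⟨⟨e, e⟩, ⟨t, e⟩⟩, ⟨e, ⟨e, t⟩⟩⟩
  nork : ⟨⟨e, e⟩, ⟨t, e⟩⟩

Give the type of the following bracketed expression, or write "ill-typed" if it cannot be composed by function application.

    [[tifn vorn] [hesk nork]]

[tifn vorn]: tifn is ⟨t, e⟩, vorn is t; result e.
[hesk nork]: hesk is ⟨⟨⟨e, e⟩, ⟨t, e⟩⟩, ⟨e, ⟨e, t⟩⟩⟩, nork is ⟨⟨e, e⟩, ⟨t, e⟩⟩; result ⟨e, ⟨e, t⟩⟩.
[[tifn vorn] [hesk nork]]: [hesk nork] is ⟨e, ⟨e, t⟩⟩, [tifn vorn] is e; result ⟨e, t⟩.

⟨e, t⟩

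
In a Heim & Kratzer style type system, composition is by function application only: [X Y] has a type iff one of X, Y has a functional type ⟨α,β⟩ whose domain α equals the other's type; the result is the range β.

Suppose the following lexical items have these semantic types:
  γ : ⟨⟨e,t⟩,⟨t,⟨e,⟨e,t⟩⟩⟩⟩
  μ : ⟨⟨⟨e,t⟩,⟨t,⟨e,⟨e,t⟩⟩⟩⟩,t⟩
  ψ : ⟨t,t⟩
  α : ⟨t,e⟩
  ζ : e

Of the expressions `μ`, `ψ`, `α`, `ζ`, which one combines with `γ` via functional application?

μ

μ — combines: μ : ⟨⟨⟨e,t⟩,⟨t,⟨e,⟨e,t⟩⟩⟩⟩,t⟩ takes γ : ⟨⟨e,t⟩,⟨t,⟨e,⟨e,t⟩⟩⟩⟩ as argument, giving t.
ψ : ⟨t,t⟩ — does not combine with γ.
α : ⟨t,e⟩ — does not combine with γ.
ζ : e — does not combine with γ.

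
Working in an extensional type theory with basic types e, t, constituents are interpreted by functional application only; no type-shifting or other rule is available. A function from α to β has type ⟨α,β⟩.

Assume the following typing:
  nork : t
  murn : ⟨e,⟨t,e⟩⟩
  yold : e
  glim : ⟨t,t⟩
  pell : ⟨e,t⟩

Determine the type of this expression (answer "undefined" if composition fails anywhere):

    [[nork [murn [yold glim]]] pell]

undefined

At [yold glim]: neither e nor ⟨t,t⟩ can take the other as argument; the node is ill-typed.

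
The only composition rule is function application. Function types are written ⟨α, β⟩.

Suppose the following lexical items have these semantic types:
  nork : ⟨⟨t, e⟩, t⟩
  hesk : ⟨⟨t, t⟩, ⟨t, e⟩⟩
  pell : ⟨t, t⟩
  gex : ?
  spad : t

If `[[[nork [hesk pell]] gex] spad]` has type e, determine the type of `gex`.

[[[nork [hesk pell]] gex] spad] is required to be e. spad : t cannot yield e as functor, so [[nork [hesk pell]] gex] : ⟨t, e⟩.
[[nork [hesk pell]] gex] is required to be ⟨t, e⟩. [nork [hesk pell]] : t cannot yield ⟨t, e⟩ as functor, so gex : ⟨t, ⟨t, e⟩⟩.

⟨t, ⟨t, e⟩⟩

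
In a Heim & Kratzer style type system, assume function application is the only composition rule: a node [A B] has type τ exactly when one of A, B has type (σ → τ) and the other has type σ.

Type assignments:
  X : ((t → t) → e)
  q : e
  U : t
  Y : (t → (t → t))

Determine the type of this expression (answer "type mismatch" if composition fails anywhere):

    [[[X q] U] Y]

type mismatch

[X q]: ((t → t) → e) with e — neither is a function whose domain matches the other; composition fails here.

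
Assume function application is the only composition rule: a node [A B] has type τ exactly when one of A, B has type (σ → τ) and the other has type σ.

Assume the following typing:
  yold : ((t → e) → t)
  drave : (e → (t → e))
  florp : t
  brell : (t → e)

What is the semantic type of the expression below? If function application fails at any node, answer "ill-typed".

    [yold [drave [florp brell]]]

t

[florp brell] — brell of type (t → e) combines with florp of type t: type e.
[drave [florp brell]] — drave of type (e → (t → e)) combines with [florp brell] of type e: type (t → e).
[yold [drave [florp brell]]] — yold of type ((t → e) → t) combines with [drave [florp brell]] of type (t → e): type t.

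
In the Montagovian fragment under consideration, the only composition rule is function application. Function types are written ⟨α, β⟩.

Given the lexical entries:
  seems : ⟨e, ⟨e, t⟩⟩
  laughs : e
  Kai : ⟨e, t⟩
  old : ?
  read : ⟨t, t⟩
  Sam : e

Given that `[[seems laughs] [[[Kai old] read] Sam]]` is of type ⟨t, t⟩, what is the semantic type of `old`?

At [[seems laughs] [[[Kai old] read] Sam]] (required: ⟨t, t⟩): [seems laughs] is ⟨e, t⟩, which is not a function with range ⟨t, t⟩; hence [[[Kai old] read] Sam] is the functor — type ⟨⟨e, t⟩, ⟨t, t⟩⟩.
At [[[Kai old] read] Sam] (required: ⟨⟨e, t⟩, ⟨t, t⟩⟩): Sam is e, which is not a function with range ⟨⟨e, t⟩, ⟨t, t⟩⟩; hence [[Kai old] read] is the functor — type ⟨e, ⟨⟨e, t⟩, ⟨t, t⟩⟩⟩.
At [[Kai old] read] (required: ⟨e, ⟨⟨e, t⟩, ⟨t, t⟩⟩⟩): read is ⟨t, t⟩, which is not a function with range ⟨e, ⟨⟨e, t⟩, ⟨t, t⟩⟩⟩; hence [Kai old] is the functor — type ⟨⟨t, t⟩, ⟨e, ⟨⟨e, t⟩, ⟨t, t⟩⟩⟩⟩.
At [Kai old] (required: ⟨⟨t, t⟩, ⟨e, ⟨⟨e, t⟩, ⟨t, t⟩⟩⟩⟩): Kai is ⟨e, t⟩, which is not a function with range ⟨⟨t, t⟩, ⟨e, ⟨⟨e, t⟩, ⟨t, t⟩⟩⟩⟩; hence old is the functor — type ⟨⟨e, t⟩, ⟨⟨t, t⟩, ⟨e, ⟨⟨e, t⟩, ⟨t, t⟩⟩⟩⟩⟩.

⟨⟨e, t⟩, ⟨⟨t, t⟩, ⟨e, ⟨⟨e, t⟩, ⟨t, t⟩⟩⟩⟩⟩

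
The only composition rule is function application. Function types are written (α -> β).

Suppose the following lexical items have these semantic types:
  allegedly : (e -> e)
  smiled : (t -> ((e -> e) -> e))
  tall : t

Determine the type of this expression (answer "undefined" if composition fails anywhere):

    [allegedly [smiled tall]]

[smiled tall]: (t -> ((e -> e) -> e)) applied to t yields ((e -> e) -> e).
[allegedly [smiled tall]]: ((e -> e) -> e) applied to (e -> e) yields e.

e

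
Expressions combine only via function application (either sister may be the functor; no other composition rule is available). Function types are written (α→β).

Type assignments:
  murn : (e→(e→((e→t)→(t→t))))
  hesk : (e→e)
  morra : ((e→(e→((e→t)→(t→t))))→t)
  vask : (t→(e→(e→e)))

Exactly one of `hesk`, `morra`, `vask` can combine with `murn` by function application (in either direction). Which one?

morra

hesk : (e→e) — no; murn wants e, and hesk wants e.
morra — combines: morra : ((e→(e→((e→t)→(t→t))))→t) takes murn : (e→(e→((e→t)→(t→t)))) as argument, giving t.
vask : (t→(e→(e→e))) — no; murn wants e, and vask wants t.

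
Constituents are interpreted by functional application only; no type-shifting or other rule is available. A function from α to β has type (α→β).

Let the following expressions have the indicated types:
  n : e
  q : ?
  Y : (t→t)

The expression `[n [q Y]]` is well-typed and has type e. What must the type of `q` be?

[n [q Y]] must have type e. The sister n has type e; that is not a function onto e, so [q Y] must be the functor, of type (e→e).
[q Y] must have type (e→e). The sister Y has type (t→t); that is not a function onto (e→e), so q must be the functor, of type ((t→t)→(e→e)).

((t→t)→(e→e))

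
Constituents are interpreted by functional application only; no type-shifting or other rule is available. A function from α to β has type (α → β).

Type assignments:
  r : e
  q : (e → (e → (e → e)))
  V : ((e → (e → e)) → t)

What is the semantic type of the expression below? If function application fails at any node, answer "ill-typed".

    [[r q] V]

t

[r q] — q of type (e → (e → (e → e))) combines with r of type e: type (e → (e → e)).
[[r q] V] — V of type ((e → (e → e)) → t) combines with [r q] of type (e → (e → e)): type t.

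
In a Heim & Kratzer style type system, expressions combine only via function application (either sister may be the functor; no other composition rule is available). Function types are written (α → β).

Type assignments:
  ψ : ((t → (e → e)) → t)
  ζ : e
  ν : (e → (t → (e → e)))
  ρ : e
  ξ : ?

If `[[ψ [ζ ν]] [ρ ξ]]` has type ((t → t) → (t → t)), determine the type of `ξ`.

For [[ψ [ζ ν]] [ρ ξ]] to have type ((t → t) → (t → t)) with [ψ [ζ ν]] of type t, [ρ ξ] must be the function: [ρ ξ] : (t → ((t → t) → (t → t))).
For [ρ ξ] to have type (t → ((t → t) → (t → t))) with ρ of type e, ξ must be the function: ξ : (e → (t → ((t → t) → (t → t)))).

(e → (t → ((t → t) → (t → t))))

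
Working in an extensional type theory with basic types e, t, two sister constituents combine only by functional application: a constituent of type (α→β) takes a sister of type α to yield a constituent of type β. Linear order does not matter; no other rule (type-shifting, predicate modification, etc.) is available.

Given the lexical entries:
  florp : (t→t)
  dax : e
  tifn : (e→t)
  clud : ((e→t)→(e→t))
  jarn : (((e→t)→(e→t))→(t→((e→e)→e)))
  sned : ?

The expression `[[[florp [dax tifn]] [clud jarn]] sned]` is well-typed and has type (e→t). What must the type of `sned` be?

(((e→e)→e)→(e→t))

At [[[florp [dax tifn]] [clud jarn]] sned] (required: (e→t)): [[florp [dax tifn]] [clud jarn]] is ((e→e)→e), which is not a function with range (e→t); hence sned is the functor — type (((e→e)→e)→(e→t)).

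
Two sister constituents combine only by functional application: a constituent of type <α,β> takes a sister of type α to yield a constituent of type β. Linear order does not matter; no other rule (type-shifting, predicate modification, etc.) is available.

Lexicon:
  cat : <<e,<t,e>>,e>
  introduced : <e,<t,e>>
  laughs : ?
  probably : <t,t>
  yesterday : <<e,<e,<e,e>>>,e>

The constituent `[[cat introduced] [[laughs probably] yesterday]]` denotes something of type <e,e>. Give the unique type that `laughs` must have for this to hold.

<<t,t>,<<<e,<e,<e,e>>>,e>,<e,<e,e>>>>

At [[cat introduced] [[laughs probably] yesterday]] (required: <e,e>): [cat introduced] is e, which is not a function with range <e,e>; hence [[laughs probably] yesterday] is the functor — type <e,<e,e>>.
At [[laughs probably] yesterday] (required: <e,<e,e>>): yesterday is <<e,<e,<e,e>>>,e>, which is not a function with range <e,<e,e>>; hence [laughs probably] is the functor — type <<<e,<e,<e,e>>>,e>,<e,<e,e>>>.
At [laughs probably] (required: <<<e,<e,<e,e>>>,e>,<e,<e,e>>>): probably is <t,t>, which is not a function with range <<<e,<e,<e,e>>>,e>,<e,<e,e>>>; hence laughs is the functor — type <<t,t>,<<<e,<e,<e,e>>>,e>,<e,<e,e>>>>.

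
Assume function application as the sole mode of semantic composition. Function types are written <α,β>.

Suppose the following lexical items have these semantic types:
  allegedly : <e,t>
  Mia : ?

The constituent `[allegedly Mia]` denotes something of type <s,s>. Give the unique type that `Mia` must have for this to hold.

[allegedly Mia] must have type <s,s>. The sister allegedly has type <e,t>; that is not a function onto <s,s>, so Mia must be the functor, of type <<e,t>,<s,s>>.

<<e,t>,<s,s>>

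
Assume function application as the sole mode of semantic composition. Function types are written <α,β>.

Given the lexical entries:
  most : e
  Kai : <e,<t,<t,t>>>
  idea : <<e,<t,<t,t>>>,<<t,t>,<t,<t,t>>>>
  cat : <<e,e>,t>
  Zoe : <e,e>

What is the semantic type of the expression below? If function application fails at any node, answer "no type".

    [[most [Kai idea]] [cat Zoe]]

no type

[Kai idea] — idea of type <<e,<t,<t,t>>>,<<t,t>,<t,<t,t>>>> combines with Kai of type <e,<t,<t,t>>>: type <<t,t>,<t,<t,t>>>.
[most [Kai idea]]: e and <<t,t>,<t,<t,t>>> cannot combine by function application — type clash.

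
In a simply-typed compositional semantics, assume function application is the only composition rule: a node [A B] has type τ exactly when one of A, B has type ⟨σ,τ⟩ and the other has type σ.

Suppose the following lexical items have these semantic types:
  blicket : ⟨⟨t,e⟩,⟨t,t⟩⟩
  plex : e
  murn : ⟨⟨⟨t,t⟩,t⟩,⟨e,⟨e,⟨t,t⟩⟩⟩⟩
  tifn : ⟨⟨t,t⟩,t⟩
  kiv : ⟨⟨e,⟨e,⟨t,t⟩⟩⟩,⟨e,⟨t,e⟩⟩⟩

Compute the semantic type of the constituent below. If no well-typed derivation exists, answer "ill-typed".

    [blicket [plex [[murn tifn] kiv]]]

[murn tifn]: functor murn : ⟨⟨⟨t,t⟩,t⟩,⟨e,⟨e,⟨t,t⟩⟩⟩⟩, argument tifn : ⟨⟨t,t⟩,t⟩; result ⟨e,⟨e,⟨t,t⟩⟩⟩.
[[murn tifn] kiv]: functor kiv : ⟨⟨e,⟨e,⟨t,t⟩⟩⟩,⟨e,⟨t,e⟩⟩⟩, argument [murn tifn] : ⟨e,⟨e,⟨t,t⟩⟩⟩; result ⟨e,⟨t,e⟩⟩.
[plex [[murn tifn] kiv]]: functor [[murn tifn] kiv] : ⟨e,⟨t,e⟩⟩, argument plex : e; result ⟨t,e⟩.
[blicket [plex [[murn tifn] kiv]]]: functor blicket : ⟨⟨t,e⟩,⟨t,t⟩⟩, argument [plex [[murn tifn] kiv]] : ⟨t,e⟩; result ⟨t,t⟩.

⟨t,t⟩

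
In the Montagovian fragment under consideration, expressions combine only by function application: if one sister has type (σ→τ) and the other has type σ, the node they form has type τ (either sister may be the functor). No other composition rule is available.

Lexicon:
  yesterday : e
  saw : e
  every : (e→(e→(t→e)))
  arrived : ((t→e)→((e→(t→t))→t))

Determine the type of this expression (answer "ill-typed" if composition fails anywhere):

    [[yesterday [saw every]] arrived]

[saw every] — every of type (e→(e→(t→e))) combines with saw of type e: type (e→(t→e)).
[yesterday [saw every]] — [saw every] of type (e→(t→e)) combines with yesterday of type e: type (t→e).
[[yesterday [saw every]] arrived] — arrived of type ((t→e)→((e→(t→t))→t)) combines with [yesterday [saw every]] of type (t→e): type ((e→(t→t))→t).

((e→(t→t))→t)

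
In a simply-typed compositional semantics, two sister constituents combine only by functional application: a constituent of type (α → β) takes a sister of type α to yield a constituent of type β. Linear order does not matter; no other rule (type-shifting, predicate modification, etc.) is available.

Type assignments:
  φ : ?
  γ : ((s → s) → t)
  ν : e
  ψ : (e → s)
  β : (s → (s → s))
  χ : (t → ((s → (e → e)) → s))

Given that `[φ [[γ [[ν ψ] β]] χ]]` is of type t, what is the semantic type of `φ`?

[φ [[γ [[ν ψ] β]] χ]] must have type t. The sister [[γ [[ν ψ] β]] χ] has type ((s → (e → e)) → s); that is not a function onto t, so φ must be the functor, of type (((s → (e → e)) → s) → t).

(((s → (e → e)) → s) → t)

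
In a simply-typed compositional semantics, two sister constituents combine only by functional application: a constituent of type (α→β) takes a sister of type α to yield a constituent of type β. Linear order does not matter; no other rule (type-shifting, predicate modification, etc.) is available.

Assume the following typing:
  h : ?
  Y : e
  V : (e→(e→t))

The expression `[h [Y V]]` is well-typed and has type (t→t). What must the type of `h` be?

[h [Y V]] must have type (t→t). The sister [Y V] has type (e→t); that is not a function onto (t→t), so h must be the functor, of type ((e→t)→(t→t)).

((e→t)→(t→t))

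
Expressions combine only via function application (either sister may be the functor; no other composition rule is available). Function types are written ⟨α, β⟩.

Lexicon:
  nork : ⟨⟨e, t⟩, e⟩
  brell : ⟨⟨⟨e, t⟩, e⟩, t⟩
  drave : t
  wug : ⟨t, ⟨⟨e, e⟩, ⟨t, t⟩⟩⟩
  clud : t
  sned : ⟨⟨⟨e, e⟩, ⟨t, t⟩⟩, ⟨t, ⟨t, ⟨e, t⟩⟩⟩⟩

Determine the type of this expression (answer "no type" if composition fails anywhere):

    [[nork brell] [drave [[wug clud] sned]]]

⟨e, t⟩

[nork brell]: brell is ⟨⟨⟨e, t⟩, e⟩, t⟩, nork is ⟨⟨e, t⟩, e⟩; result t.
[wug clud]: wug is ⟨t, ⟨⟨e, e⟩, ⟨t, t⟩⟩⟩, clud is t; result ⟨⟨e, e⟩, ⟨t, t⟩⟩.
[[wug clud] sned]: sned is ⟨⟨⟨e, e⟩, ⟨t, t⟩⟩, ⟨t, ⟨t, ⟨e, t⟩⟩⟩⟩, [wug clud] is ⟨⟨e, e⟩, ⟨t, t⟩⟩; result ⟨t, ⟨t, ⟨e, t⟩⟩⟩.
[drave [[wug clud] sned]]: [[wug clud] sned] is ⟨t, ⟨t, ⟨e, t⟩⟩⟩, drave is t; result ⟨t, ⟨e, t⟩⟩.
[[nork brell] [drave [[wug clud] sned]]]: [drave [[wug clud] sned]] is ⟨t, ⟨e, t⟩⟩, [nork brell] is t; result ⟨e, t⟩.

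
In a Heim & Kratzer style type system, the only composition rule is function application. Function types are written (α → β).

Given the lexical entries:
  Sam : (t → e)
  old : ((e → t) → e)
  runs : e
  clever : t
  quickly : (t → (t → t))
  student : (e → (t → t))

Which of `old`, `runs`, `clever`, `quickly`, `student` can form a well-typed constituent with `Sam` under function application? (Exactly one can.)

clever

old : ((e → t) → e) — no; Sam wants t, and old wants (e → t).
runs : e — no; Sam wants t, and runs wants nothing (atomic).
clever — combines: Sam : (t → e) takes clever : t as argument, giving e.
quickly : (t → (t → t)) — no; Sam wants t, and quickly wants t.
student : (e → (t → t)) — no; Sam wants t, and student wants e.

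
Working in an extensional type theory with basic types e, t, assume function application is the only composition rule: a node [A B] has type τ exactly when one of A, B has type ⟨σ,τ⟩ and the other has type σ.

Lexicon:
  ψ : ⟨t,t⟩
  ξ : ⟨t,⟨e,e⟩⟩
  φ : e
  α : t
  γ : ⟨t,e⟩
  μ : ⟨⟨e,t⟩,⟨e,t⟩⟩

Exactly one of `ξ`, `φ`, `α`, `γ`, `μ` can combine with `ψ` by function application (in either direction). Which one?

α

ξ : ⟨t,⟨e,e⟩⟩ — neither side's domain matches the other.
φ : e — neither side's domain matches the other.
α — combines: ψ : ⟨t,t⟩ takes α : t as argument, giving t.
γ : ⟨t,e⟩ — neither side's domain matches the other.
μ : ⟨⟨e,t⟩,⟨e,t⟩⟩ — neither side's domain matches the other.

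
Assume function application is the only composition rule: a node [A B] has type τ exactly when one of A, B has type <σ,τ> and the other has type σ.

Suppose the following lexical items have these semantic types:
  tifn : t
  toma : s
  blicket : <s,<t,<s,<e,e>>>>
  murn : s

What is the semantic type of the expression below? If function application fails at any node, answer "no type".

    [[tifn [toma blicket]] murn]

<e,e>

At [toma blicket], blicket : <s,<t,<s,<e,e>>>> takes toma : s, giving <t,<s,<e,e>>>.
At [tifn [toma blicket]], [toma blicket] : <t,<s,<e,e>>> takes tifn : t, giving <s,<e,e>>.
At [[tifn [toma blicket]] murn], [tifn [toma blicket]] : <s,<e,e>> takes murn : s, giving <e,e>.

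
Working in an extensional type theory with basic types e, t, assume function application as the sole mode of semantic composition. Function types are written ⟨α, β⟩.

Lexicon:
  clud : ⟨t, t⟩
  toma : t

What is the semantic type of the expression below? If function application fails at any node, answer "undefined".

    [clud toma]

t

[clud toma] — clud of type ⟨t, t⟩ combines with toma of type t: type t.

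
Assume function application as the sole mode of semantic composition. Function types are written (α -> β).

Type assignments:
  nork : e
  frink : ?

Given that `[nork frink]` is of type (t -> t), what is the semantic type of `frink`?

For [nork frink] to have type (t -> t) with nork of type e, frink must be the function: frink : (e -> (t -> t)).

(e -> (t -> t))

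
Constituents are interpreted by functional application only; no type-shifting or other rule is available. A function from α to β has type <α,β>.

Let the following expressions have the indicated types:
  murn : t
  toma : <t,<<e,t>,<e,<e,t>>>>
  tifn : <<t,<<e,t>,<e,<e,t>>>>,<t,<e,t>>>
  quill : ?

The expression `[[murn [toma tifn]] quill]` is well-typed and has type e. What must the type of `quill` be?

At [[murn [toma tifn]] quill] (required: e): [murn [toma tifn]] is <e,t>, which is not a function with range e; hence quill is the functor — type <<e,t>,e>.

<<e,t>,e>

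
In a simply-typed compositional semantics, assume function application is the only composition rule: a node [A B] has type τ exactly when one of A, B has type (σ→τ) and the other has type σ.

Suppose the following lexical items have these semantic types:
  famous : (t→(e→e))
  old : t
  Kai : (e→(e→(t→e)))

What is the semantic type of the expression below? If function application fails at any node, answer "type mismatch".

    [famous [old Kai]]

[old Kai]: t and (e→(e→(t→e))) cannot combine by function application — type clash.

type mismatch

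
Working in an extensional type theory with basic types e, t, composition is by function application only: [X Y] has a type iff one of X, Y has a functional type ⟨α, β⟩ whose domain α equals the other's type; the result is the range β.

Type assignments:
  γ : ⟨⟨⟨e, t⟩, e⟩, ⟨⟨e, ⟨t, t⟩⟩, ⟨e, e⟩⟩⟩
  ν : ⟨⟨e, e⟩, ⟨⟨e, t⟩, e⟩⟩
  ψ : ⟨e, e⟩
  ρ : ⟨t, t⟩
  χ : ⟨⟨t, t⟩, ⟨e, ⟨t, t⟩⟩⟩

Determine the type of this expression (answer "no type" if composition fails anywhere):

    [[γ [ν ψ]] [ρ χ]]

[ν ψ]: ν is ⟨⟨e, e⟩, ⟨⟨e, t⟩, e⟩⟩, ψ is ⟨e, e⟩; result ⟨⟨e, t⟩, e⟩.
[γ [ν ψ]]: γ is ⟨⟨⟨e, t⟩, e⟩, ⟨⟨e, ⟨t, t⟩⟩, ⟨e, e⟩⟩⟩, [ν ψ] is ⟨⟨e, t⟩, e⟩; result ⟨⟨e, ⟨t, t⟩⟩, ⟨e, e⟩⟩.
[ρ χ]: χ is ⟨⟨t, t⟩, ⟨e, ⟨t, t⟩⟩⟩, ρ is ⟨t, t⟩; result ⟨e, ⟨t, t⟩⟩.
[[γ [ν ψ]] [ρ χ]]: [γ [ν ψ]] is ⟨⟨e, ⟨t, t⟩⟩, ⟨e, e⟩⟩, [ρ χ] is ⟨e, ⟨t, t⟩⟩; result ⟨e, e⟩.

⟨e, e⟩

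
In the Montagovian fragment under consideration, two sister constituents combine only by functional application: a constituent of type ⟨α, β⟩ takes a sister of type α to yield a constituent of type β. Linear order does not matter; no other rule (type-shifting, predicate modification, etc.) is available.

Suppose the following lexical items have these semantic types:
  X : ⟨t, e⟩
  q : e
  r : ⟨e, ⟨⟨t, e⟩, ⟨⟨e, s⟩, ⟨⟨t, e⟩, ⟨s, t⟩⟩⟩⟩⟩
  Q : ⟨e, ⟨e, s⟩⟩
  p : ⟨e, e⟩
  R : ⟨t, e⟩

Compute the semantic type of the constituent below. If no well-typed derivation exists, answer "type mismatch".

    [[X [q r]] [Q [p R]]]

[q r]: functor r : ⟨e, ⟨⟨t, e⟩, ⟨⟨e, s⟩, ⟨⟨t, e⟩, ⟨s, t⟩⟩⟩⟩⟩, argument q : e; result ⟨⟨t, e⟩, ⟨⟨e, s⟩, ⟨⟨t, e⟩, ⟨s, t⟩⟩⟩⟩.
[X [q r]]: functor [q r] : ⟨⟨t, e⟩, ⟨⟨e, s⟩, ⟨⟨t, e⟩, ⟨s, t⟩⟩⟩⟩, argument X : ⟨t, e⟩; result ⟨⟨e, s⟩, ⟨⟨t, e⟩, ⟨s, t⟩⟩⟩.
[p R]: ⟨e, e⟩ with ⟨t, e⟩ — neither is a function whose domain matches the other; composition fails here.

type mismatch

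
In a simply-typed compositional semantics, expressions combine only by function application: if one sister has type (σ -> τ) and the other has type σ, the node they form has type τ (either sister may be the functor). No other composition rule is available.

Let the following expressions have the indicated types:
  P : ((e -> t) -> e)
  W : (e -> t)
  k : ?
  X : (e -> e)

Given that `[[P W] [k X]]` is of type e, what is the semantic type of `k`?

((e -> e) -> (e -> e))

[[P W] [k X]] is required to be e. [P W] : e cannot yield e as functor, so [k X] : (e -> e).
[k X] is required to be (e -> e). X : (e -> e) cannot yield (e -> e) as functor, so k : ((e -> e) -> (e -> e)).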